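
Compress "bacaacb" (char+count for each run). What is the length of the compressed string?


Input: bacaacb
Runs:
  'b' x 1 => "b1"
  'a' x 1 => "a1"
  'c' x 1 => "c1"
  'a' x 2 => "a2"
  'c' x 1 => "c1"
  'b' x 1 => "b1"
Compressed: "b1a1c1a2c1b1"
Compressed length: 12

12


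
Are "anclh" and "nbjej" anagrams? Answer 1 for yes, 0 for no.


Strings: "anclh", "nbjej"
Sorted first:  achln
Sorted second: bejjn
Differ at position 0: 'a' vs 'b' => not anagrams

0


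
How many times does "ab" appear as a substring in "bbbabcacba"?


Searching for "ab" in "bbbabcacba"
Scanning each position:
  Position 0: "bb" => no
  Position 1: "bb" => no
  Position 2: "ba" => no
  Position 3: "ab" => MATCH
  Position 4: "bc" => no
  Position 5: "ca" => no
  Position 6: "ac" => no
  Position 7: "cb" => no
  Position 8: "ba" => no
Total occurrences: 1

1


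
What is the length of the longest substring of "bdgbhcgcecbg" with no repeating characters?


Input: "bdgbhcgcecbg"
Sliding window (track last position of each char):
  Position 0 ('b'): window [0,0] length 1 -- new best
  Position 1 ('d'): window [0,1] length 2 -- new best
  Position 2 ('g'): window [0,2] length 3 -- new best
  Position 3 ('b'): repeat (last at 0), move window start to 1
  Position 3 ('b'): window [1,3] length 3
  Position 4 ('h'): window [1,4] length 4 -- new best
  Position 5 ('c'): window [1,5] length 5 -- new best
  Position 6 ('g'): repeat (last at 2), move window start to 3
  Position 6 ('g'): window [3,6] length 4
  Position 7 ('c'): repeat (last at 5), move window start to 6
  Position 7 ('c'): window [6,7] length 2
  Position 8 ('e'): window [6,8] length 3
  Position 9 ('c'): repeat (last at 7), move window start to 8
  Position 9 ('c'): window [8,9] length 2
  Position 10 ('b'): window [8,10] length 3
  Position 11 ('g'): window [8,11] length 4
Longest substring with no repeats: "dgbhc" with length 5

5


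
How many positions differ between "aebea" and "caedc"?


Comparing "aebea" and "caedc" position by position:
  Position 0: 'a' vs 'c' => DIFFER
  Position 1: 'e' vs 'a' => DIFFER
  Position 2: 'b' vs 'e' => DIFFER
  Position 3: 'e' vs 'd' => DIFFER
  Position 4: 'a' vs 'c' => DIFFER
Positions that differ: 5

5


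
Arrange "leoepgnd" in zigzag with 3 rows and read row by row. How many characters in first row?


Zigzag "leoepgnd" into 3 rows:
Placing characters:
  'l' => row 0
  'e' => row 1
  'o' => row 2
  'e' => row 1
  'p' => row 0
  'g' => row 1
  'n' => row 2
  'd' => row 1
Rows:
  Row 0: "lp"
  Row 1: "eegd"
  Row 2: "on"
First row length: 2

2


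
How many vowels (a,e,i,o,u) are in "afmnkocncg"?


Input: afmnkocncg
Checking each character:
  'a' at position 0: vowel (running total: 1)
  'f' at position 1: consonant
  'm' at position 2: consonant
  'n' at position 3: consonant
  'k' at position 4: consonant
  'o' at position 5: vowel (running total: 2)
  'c' at position 6: consonant
  'n' at position 7: consonant
  'c' at position 8: consonant
  'g' at position 9: consonant
Total vowels: 2

2


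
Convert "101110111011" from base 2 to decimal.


Input: "101110111011" in base 2
Positional expansion:
  Digit '1' (value 1) x 2^11 = 2048
  Digit '0' (value 0) x 2^10 = 0
  Digit '1' (value 1) x 2^9 = 512
  Digit '1' (value 1) x 2^8 = 256
  Digit '1' (value 1) x 2^7 = 128
  Digit '0' (value 0) x 2^6 = 0
  Digit '1' (value 1) x 2^5 = 32
  Digit '1' (value 1) x 2^4 = 16
  Digit '1' (value 1) x 2^3 = 8
  Digit '0' (value 0) x 2^2 = 0
  Digit '1' (value 1) x 2^1 = 2
  Digit '1' (value 1) x 2^0 = 1
Sum = 3003

3003


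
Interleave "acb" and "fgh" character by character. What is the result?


Interleaving "acb" and "fgh":
  Position 0: 'a' from first, 'f' from second => "af"
  Position 1: 'c' from first, 'g' from second => "cg"
  Position 2: 'b' from first, 'h' from second => "bh"
Result: afcgbh

afcgbh


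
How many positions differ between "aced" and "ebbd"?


Comparing "aced" and "ebbd" position by position:
  Position 0: 'a' vs 'e' => DIFFER
  Position 1: 'c' vs 'b' => DIFFER
  Position 2: 'e' vs 'b' => DIFFER
  Position 3: 'd' vs 'd' => same
Positions that differ: 3

3


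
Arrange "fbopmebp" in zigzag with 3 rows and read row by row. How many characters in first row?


Zigzag "fbopmebp" into 3 rows:
Placing characters:
  'f' => row 0
  'b' => row 1
  'o' => row 2
  'p' => row 1
  'm' => row 0
  'e' => row 1
  'b' => row 2
  'p' => row 1
Rows:
  Row 0: "fm"
  Row 1: "bpep"
  Row 2: "ob"
First row length: 2

2


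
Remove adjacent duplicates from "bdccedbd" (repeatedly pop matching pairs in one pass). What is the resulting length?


Input: bdccedbd
Stack-based adjacent duplicate removal:
  Read 'b': push. Stack: b
  Read 'd': push. Stack: bd
  Read 'c': push. Stack: bdc
  Read 'c': matches stack top 'c' => pop. Stack: bd
  Read 'e': push. Stack: bde
  Read 'd': push. Stack: bded
  Read 'b': push. Stack: bdedb
  Read 'd': push. Stack: bdedbd
Final stack: "bdedbd" (length 6)

6


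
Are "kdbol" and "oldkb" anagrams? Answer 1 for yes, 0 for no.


Strings: "kdbol", "oldkb"
Sorted first:  bdklo
Sorted second: bdklo
Sorted forms match => anagrams

1


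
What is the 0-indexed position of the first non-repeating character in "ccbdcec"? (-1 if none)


Input: ccbdcec
Character frequencies:
  'b': 1
  'c': 4
  'd': 1
  'e': 1
Scanning left to right for freq == 1:
  Position 0 ('c'): freq=4, skip
  Position 1 ('c'): freq=4, skip
  Position 2 ('b'): unique! => answer = 2

2


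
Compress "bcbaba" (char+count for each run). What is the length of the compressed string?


Input: bcbaba
Runs:
  'b' x 1 => "b1"
  'c' x 1 => "c1"
  'b' x 1 => "b1"
  'a' x 1 => "a1"
  'b' x 1 => "b1"
  'a' x 1 => "a1"
Compressed: "b1c1b1a1b1a1"
Compressed length: 12

12


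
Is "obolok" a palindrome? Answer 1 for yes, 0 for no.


Input: obolok
Reversed: kolobo
  Compare pos 0 ('o') with pos 5 ('k'): MISMATCH
  Compare pos 1 ('b') with pos 4 ('o'): MISMATCH
  Compare pos 2 ('o') with pos 3 ('l'): MISMATCH
Result: not a palindrome

0


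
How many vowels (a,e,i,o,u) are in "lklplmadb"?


Input: lklplmadb
Checking each character:
  'l' at position 0: consonant
  'k' at position 1: consonant
  'l' at position 2: consonant
  'p' at position 3: consonant
  'l' at position 4: consonant
  'm' at position 5: consonant
  'a' at position 6: vowel (running total: 1)
  'd' at position 7: consonant
  'b' at position 8: consonant
Total vowels: 1

1


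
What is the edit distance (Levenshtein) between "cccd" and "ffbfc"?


Computing edit distance: "cccd" -> "ffbfc"
DP table:
           f    f    b    f    c
      0    1    2    3    4    5
  c   1    1    2    3    4    4
  c   2    2    2    3    4    4
  c   3    3    3    3    4    4
  d   4    4    4    4    4    5
Edit distance = dp[4][5] = 5

5


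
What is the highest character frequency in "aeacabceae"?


Input: aeacabceae
Character counts:
  'a': 4
  'b': 1
  'c': 2
  'e': 3
Maximum frequency: 4

4


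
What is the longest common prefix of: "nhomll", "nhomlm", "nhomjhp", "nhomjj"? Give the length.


Words: nhomll, nhomlm, nhomjhp, nhomjj
  Position 0: all 'n' => match
  Position 1: all 'h' => match
  Position 2: all 'o' => match
  Position 3: all 'm' => match
  Position 4: ('l', 'l', 'j', 'j') => mismatch, stop
LCP = "nhom" (length 4)

4


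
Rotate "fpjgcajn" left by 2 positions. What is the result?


Input: "fpjgcajn", rotate left by 2
First 2 characters: "fp"
Remaining characters: "jgcajn"
Concatenate remaining + first: "jgcajn" + "fp" = "jgcajnfp"

jgcajnfp


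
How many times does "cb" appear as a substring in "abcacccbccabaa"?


Searching for "cb" in "abcacccbccabaa"
Scanning each position:
  Position 0: "ab" => no
  Position 1: "bc" => no
  Position 2: "ca" => no
  Position 3: "ac" => no
  Position 4: "cc" => no
  Position 5: "cc" => no
  Position 6: "cb" => MATCH
  Position 7: "bc" => no
  Position 8: "cc" => no
  Position 9: "ca" => no
  Position 10: "ab" => no
  Position 11: "ba" => no
  Position 12: "aa" => no
Total occurrences: 1

1


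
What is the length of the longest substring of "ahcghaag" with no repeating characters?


Input: "ahcghaag"
Sliding window (track last position of each char):
  Position 0 ('a'): window [0,0] length 1 -- new best
  Position 1 ('h'): window [0,1] length 2 -- new best
  Position 2 ('c'): window [0,2] length 3 -- new best
  Position 3 ('g'): window [0,3] length 4 -- new best
  Position 4 ('h'): repeat (last at 1), move window start to 2
  Position 4 ('h'): window [2,4] length 3
  Position 5 ('a'): window [2,5] length 4
  Position 6 ('a'): repeat (last at 5), move window start to 6
  Position 6 ('a'): window [6,6] length 1
  Position 7 ('g'): window [6,7] length 2
Longest substring with no repeats: "ahcg" with length 4

4


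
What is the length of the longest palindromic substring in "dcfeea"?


Input: "dcfeea"
Checking substrings for palindromes:
  [3:5] "ee" (len 2) => palindrome
Longest palindromic substring: "ee" with length 2

2


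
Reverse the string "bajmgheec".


Input: bajmgheec
Reading characters right to left:
  Position 8: 'c'
  Position 7: 'e'
  Position 6: 'e'
  Position 5: 'h'
  Position 4: 'g'
  Position 3: 'm'
  Position 2: 'j'
  Position 1: 'a'
  Position 0: 'b'
Reversed: ceehgmjab

ceehgmjab


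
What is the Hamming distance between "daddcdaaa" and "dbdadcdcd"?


Comparing "daddcdaaa" and "dbdadcdcd" position by position:
  Position 0: 'd' vs 'd' => same
  Position 1: 'a' vs 'b' => differ
  Position 2: 'd' vs 'd' => same
  Position 3: 'd' vs 'a' => differ
  Position 4: 'c' vs 'd' => differ
  Position 5: 'd' vs 'c' => differ
  Position 6: 'a' vs 'd' => differ
  Position 7: 'a' vs 'c' => differ
  Position 8: 'a' vs 'd' => differ
Total differences (Hamming distance): 7

7


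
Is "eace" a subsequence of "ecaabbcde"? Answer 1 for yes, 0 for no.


Check if "eace" is a subsequence of "ecaabbcde"
Greedy scan:
  Position 0 ('e'): matches sub[0] = 'e'
  Position 1 ('c'): no match needed
  Position 2 ('a'): matches sub[1] = 'a'
  Position 3 ('a'): no match needed
  Position 4 ('b'): no match needed
  Position 5 ('b'): no match needed
  Position 6 ('c'): matches sub[2] = 'c'
  Position 7 ('d'): no match needed
  Position 8 ('e'): matches sub[3] = 'e'
All 4 characters matched => is a subsequence

1


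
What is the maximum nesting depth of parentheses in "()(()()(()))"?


Input: "()(()()(()))"
Tracking depth:
  Position 0 '(': depth becomes 1
  Position 1 ')': depth becomes 0
  Position 2 '(': depth becomes 1
  Position 3 '(': depth becomes 2
  Position 4 ')': depth becomes 1
  Position 5 '(': depth becomes 2
  Position 6 ')': depth becomes 1
  Position 7 '(': depth becomes 2
  Position 8 '(': depth becomes 3
  Position 9 ')': depth becomes 2
  Position 10 ')': depth becomes 1
  Position 11 ')': depth becomes 0
Maximum depth reached: 3

3


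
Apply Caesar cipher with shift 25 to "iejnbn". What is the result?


Caesar cipher: shift "iejnbn" by 25
  'i' (pos 8) + 25 = pos 7 = 'h'
  'e' (pos 4) + 25 = pos 3 = 'd'
  'j' (pos 9) + 25 = pos 8 = 'i'
  'n' (pos 13) + 25 = pos 12 = 'm'
  'b' (pos 1) + 25 = pos 0 = 'a'
  'n' (pos 13) + 25 = pos 12 = 'm'
Result: hdimam

hdimam


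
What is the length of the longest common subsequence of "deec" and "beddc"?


LCS of "deec" and "beddc"
DP table:
           b    e    d    d    c
      0    0    0    0    0    0
  d   0    0    0    1    1    1
  e   0    0    1    1    1    1
  e   0    0    1    1    1    1
  c   0    0    1    1    1    2
LCS length = dp[4][5] = 2

2


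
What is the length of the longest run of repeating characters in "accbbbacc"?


Input: "accbbbacc"
Scanning for longest run:
  Position 1 ('c'): new char, reset run to 1
  Position 2 ('c'): continues run of 'c', length=2
  Position 3 ('b'): new char, reset run to 1
  Position 4 ('b'): continues run of 'b', length=2
  Position 5 ('b'): continues run of 'b', length=3
  Position 6 ('a'): new char, reset run to 1
  Position 7 ('c'): new char, reset run to 1
  Position 8 ('c'): continues run of 'c', length=2
Longest run: 'b' with length 3

3


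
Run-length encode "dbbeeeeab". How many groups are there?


Input: dbbeeeeab
Scanning for consecutive runs:
  Group 1: 'd' x 1 (positions 0-0)
  Group 2: 'b' x 2 (positions 1-2)
  Group 3: 'e' x 4 (positions 3-6)
  Group 4: 'a' x 1 (positions 7-7)
  Group 5: 'b' x 1 (positions 8-8)
Total groups: 5

5


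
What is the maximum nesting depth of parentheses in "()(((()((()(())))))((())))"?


Input: "()(((()((()(())))))((())))"
Tracking depth:
  Position 0 '(': depth becomes 1
  Position 1 ')': depth becomes 0
  Position 2 '(': depth becomes 1
  Position 3 '(': depth becomes 2
  Position 4 '(': depth becomes 3
  Position 5 '(': depth becomes 4
  Position 6 ')': depth becomes 3
  Position 7 '(': depth becomes 4
  Position 8 '(': depth becomes 5
  Position 9 '(': depth becomes 6
  Position 10 ')': depth becomes 5
  Position 11 '(': depth becomes 6
  Position 12 '(': depth becomes 7
  Position 13 ')': depth becomes 6
  Position 14 ')': depth becomes 5
  Position 15 ')': depth becomes 4
  Position 16 ')': depth becomes 3
  Position 17 ')': depth becomes 2
  Position 18 ')': depth becomes 1
  Position 19 '(': depth becomes 2
  Position 20 '(': depth becomes 3
  Position 21 '(': depth becomes 4
  Position 22 ')': depth becomes 3
  Position 23 ')': depth becomes 2
  Position 24 ')': depth becomes 1
  Position 25 ')': depth becomes 0
Maximum depth reached: 7

7


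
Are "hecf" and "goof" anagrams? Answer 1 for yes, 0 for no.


Strings: "hecf", "goof"
Sorted first:  cefh
Sorted second: fgoo
Differ at position 0: 'c' vs 'f' => not anagrams

0


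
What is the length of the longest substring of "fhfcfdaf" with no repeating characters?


Input: "fhfcfdaf"
Sliding window (track last position of each char):
  Position 0 ('f'): window [0,0] length 1 -- new best
  Position 1 ('h'): window [0,1] length 2 -- new best
  Position 2 ('f'): repeat (last at 0), move window start to 1
  Position 2 ('f'): window [1,2] length 2
  Position 3 ('c'): window [1,3] length 3 -- new best
  Position 4 ('f'): repeat (last at 2), move window start to 3
  Position 4 ('f'): window [3,4] length 2
  Position 5 ('d'): window [3,5] length 3
  Position 6 ('a'): window [3,6] length 4 -- new best
  Position 7 ('f'): repeat (last at 4), move window start to 5
  Position 7 ('f'): window [5,7] length 3
Longest substring with no repeats: "cfda" with length 4

4


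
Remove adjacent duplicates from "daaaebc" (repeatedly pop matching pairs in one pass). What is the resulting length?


Input: daaaebc
Stack-based adjacent duplicate removal:
  Read 'd': push. Stack: d
  Read 'a': push. Stack: da
  Read 'a': matches stack top 'a' => pop. Stack: d
  Read 'a': push. Stack: da
  Read 'e': push. Stack: dae
  Read 'b': push. Stack: daeb
  Read 'c': push. Stack: daebc
Final stack: "daebc" (length 5)

5


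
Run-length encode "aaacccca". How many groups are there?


Input: aaacccca
Scanning for consecutive runs:
  Group 1: 'a' x 3 (positions 0-2)
  Group 2: 'c' x 4 (positions 3-6)
  Group 3: 'a' x 1 (positions 7-7)
Total groups: 3

3


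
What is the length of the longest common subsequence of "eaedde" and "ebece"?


LCS of "eaedde" and "ebece"
DP table:
           e    b    e    c    e
      0    0    0    0    0    0
  e   0    1    1    1    1    1
  a   0    1    1    1    1    1
  e   0    1    1    2    2    2
  d   0    1    1    2    2    2
  d   0    1    1    2    2    2
  e   0    1    1    2    2    3
LCS length = dp[6][5] = 3

3


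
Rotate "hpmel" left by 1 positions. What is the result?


Input: "hpmel", rotate left by 1
First 1 characters: "h"
Remaining characters: "pmel"
Concatenate remaining + first: "pmel" + "h" = "pmelh"

pmelh


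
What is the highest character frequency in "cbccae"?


Input: cbccae
Character counts:
  'a': 1
  'b': 1
  'c': 3
  'e': 1
Maximum frequency: 3

3


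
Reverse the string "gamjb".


Input: gamjb
Reading characters right to left:
  Position 4: 'b'
  Position 3: 'j'
  Position 2: 'm'
  Position 1: 'a'
  Position 0: 'g'
Reversed: bjmag

bjmag


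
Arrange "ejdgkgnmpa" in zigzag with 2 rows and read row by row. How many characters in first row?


Zigzag "ejdgkgnmpa" into 2 rows:
Placing characters:
  'e' => row 0
  'j' => row 1
  'd' => row 0
  'g' => row 1
  'k' => row 0
  'g' => row 1
  'n' => row 0
  'm' => row 1
  'p' => row 0
  'a' => row 1
Rows:
  Row 0: "edknp"
  Row 1: "jggma"
First row length: 5

5


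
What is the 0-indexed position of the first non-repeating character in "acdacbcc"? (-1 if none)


Input: acdacbcc
Character frequencies:
  'a': 2
  'b': 1
  'c': 4
  'd': 1
Scanning left to right for freq == 1:
  Position 0 ('a'): freq=2, skip
  Position 1 ('c'): freq=4, skip
  Position 2 ('d'): unique! => answer = 2

2


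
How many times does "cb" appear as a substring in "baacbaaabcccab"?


Searching for "cb" in "baacbaaabcccab"
Scanning each position:
  Position 0: "ba" => no
  Position 1: "aa" => no
  Position 2: "ac" => no
  Position 3: "cb" => MATCH
  Position 4: "ba" => no
  Position 5: "aa" => no
  Position 6: "aa" => no
  Position 7: "ab" => no
  Position 8: "bc" => no
  Position 9: "cc" => no
  Position 10: "cc" => no
  Position 11: "ca" => no
  Position 12: "ab" => no
Total occurrences: 1

1


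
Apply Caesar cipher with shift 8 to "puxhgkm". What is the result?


Caesar cipher: shift "puxhgkm" by 8
  'p' (pos 15) + 8 = pos 23 = 'x'
  'u' (pos 20) + 8 = pos 2 = 'c'
  'x' (pos 23) + 8 = pos 5 = 'f'
  'h' (pos 7) + 8 = pos 15 = 'p'
  'g' (pos 6) + 8 = pos 14 = 'o'
  'k' (pos 10) + 8 = pos 18 = 's'
  'm' (pos 12) + 8 = pos 20 = 'u'
Result: xcfposu

xcfposu


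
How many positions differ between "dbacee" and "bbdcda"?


Comparing "dbacee" and "bbdcda" position by position:
  Position 0: 'd' vs 'b' => DIFFER
  Position 1: 'b' vs 'b' => same
  Position 2: 'a' vs 'd' => DIFFER
  Position 3: 'c' vs 'c' => same
  Position 4: 'e' vs 'd' => DIFFER
  Position 5: 'e' vs 'a' => DIFFER
Positions that differ: 4

4


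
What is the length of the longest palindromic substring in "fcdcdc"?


Input: "fcdcdc"
Checking substrings for palindromes:
  [1:6] "cdcdc" (len 5) => palindrome
  [1:4] "cdc" (len 3) => palindrome
  [2:5] "dcd" (len 3) => palindrome
  [3:6] "cdc" (len 3) => palindrome
Longest palindromic substring: "cdcdc" with length 5

5


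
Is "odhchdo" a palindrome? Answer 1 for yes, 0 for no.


Input: odhchdo
Reversed: odhchdo
  Compare pos 0 ('o') with pos 6 ('o'): match
  Compare pos 1 ('d') with pos 5 ('d'): match
  Compare pos 2 ('h') with pos 4 ('h'): match
Result: palindrome

1


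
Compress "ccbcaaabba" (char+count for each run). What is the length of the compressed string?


Input: ccbcaaabba
Runs:
  'c' x 2 => "c2"
  'b' x 1 => "b1"
  'c' x 1 => "c1"
  'a' x 3 => "a3"
  'b' x 2 => "b2"
  'a' x 1 => "a1"
Compressed: "c2b1c1a3b2a1"
Compressed length: 12

12


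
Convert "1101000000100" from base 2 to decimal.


Input: "1101000000100" in base 2
Positional expansion:
  Digit '1' (value 1) x 2^12 = 4096
  Digit '1' (value 1) x 2^11 = 2048
  Digit '0' (value 0) x 2^10 = 0
  Digit '1' (value 1) x 2^9 = 512
  Digit '0' (value 0) x 2^8 = 0
  Digit '0' (value 0) x 2^7 = 0
  Digit '0' (value 0) x 2^6 = 0
  Digit '0' (value 0) x 2^5 = 0
  Digit '0' (value 0) x 2^4 = 0
  Digit '0' (value 0) x 2^3 = 0
  Digit '1' (value 1) x 2^2 = 4
  Digit '0' (value 0) x 2^1 = 0
  Digit '0' (value 0) x 2^0 = 0
Sum = 6660

6660


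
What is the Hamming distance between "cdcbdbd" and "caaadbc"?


Comparing "cdcbdbd" and "caaadbc" position by position:
  Position 0: 'c' vs 'c' => same
  Position 1: 'd' vs 'a' => differ
  Position 2: 'c' vs 'a' => differ
  Position 3: 'b' vs 'a' => differ
  Position 4: 'd' vs 'd' => same
  Position 5: 'b' vs 'b' => same
  Position 6: 'd' vs 'c' => differ
Total differences (Hamming distance): 4

4


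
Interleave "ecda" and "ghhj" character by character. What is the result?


Interleaving "ecda" and "ghhj":
  Position 0: 'e' from first, 'g' from second => "eg"
  Position 1: 'c' from first, 'h' from second => "ch"
  Position 2: 'd' from first, 'h' from second => "dh"
  Position 3: 'a' from first, 'j' from second => "aj"
Result: egchdhaj

egchdhaj


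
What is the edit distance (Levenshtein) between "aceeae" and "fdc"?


Computing edit distance: "aceeae" -> "fdc"
DP table:
           f    d    c
      0    1    2    3
  a   1    1    2    3
  c   2    2    2    2
  e   3    3    3    3
  e   4    4    4    4
  a   5    5    5    5
  e   6    6    6    6
Edit distance = dp[6][3] = 6

6


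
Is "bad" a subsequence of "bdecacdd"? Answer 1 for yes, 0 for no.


Check if "bad" is a subsequence of "bdecacdd"
Greedy scan:
  Position 0 ('b'): matches sub[0] = 'b'
  Position 1 ('d'): no match needed
  Position 2 ('e'): no match needed
  Position 3 ('c'): no match needed
  Position 4 ('a'): matches sub[1] = 'a'
  Position 5 ('c'): no match needed
  Position 6 ('d'): matches sub[2] = 'd'
  Position 7 ('d'): no match needed
All 3 characters matched => is a subsequence

1


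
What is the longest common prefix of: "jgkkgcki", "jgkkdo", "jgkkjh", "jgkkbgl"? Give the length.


Words: jgkkgcki, jgkkdo, jgkkjh, jgkkbgl
  Position 0: all 'j' => match
  Position 1: all 'g' => match
  Position 2: all 'k' => match
  Position 3: all 'k' => match
  Position 4: ('g', 'd', 'j', 'b') => mismatch, stop
LCP = "jgkk" (length 4)

4


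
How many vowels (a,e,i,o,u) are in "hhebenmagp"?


Input: hhebenmagp
Checking each character:
  'h' at position 0: consonant
  'h' at position 1: consonant
  'e' at position 2: vowel (running total: 1)
  'b' at position 3: consonant
  'e' at position 4: vowel (running total: 2)
  'n' at position 5: consonant
  'm' at position 6: consonant
  'a' at position 7: vowel (running total: 3)
  'g' at position 8: consonant
  'p' at position 9: consonant
Total vowels: 3

3


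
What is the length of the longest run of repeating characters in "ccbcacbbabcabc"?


Input: "ccbcacbbabcabc"
Scanning for longest run:
  Position 1 ('c'): continues run of 'c', length=2
  Position 2 ('b'): new char, reset run to 1
  Position 3 ('c'): new char, reset run to 1
  Position 4 ('a'): new char, reset run to 1
  Position 5 ('c'): new char, reset run to 1
  Position 6 ('b'): new char, reset run to 1
  Position 7 ('b'): continues run of 'b', length=2
  Position 8 ('a'): new char, reset run to 1
  Position 9 ('b'): new char, reset run to 1
  Position 10 ('c'): new char, reset run to 1
  Position 11 ('a'): new char, reset run to 1
  Position 12 ('b'): new char, reset run to 1
  Position 13 ('c'): new char, reset run to 1
Longest run: 'c' with length 2

2


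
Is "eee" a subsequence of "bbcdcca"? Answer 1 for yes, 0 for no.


Check if "eee" is a subsequence of "bbcdcca"
Greedy scan:
  Position 0 ('b'): no match needed
  Position 1 ('b'): no match needed
  Position 2 ('c'): no match needed
  Position 3 ('d'): no match needed
  Position 4 ('c'): no match needed
  Position 5 ('c'): no match needed
  Position 6 ('a'): no match needed
Only matched 0/3 characters => not a subsequence

0


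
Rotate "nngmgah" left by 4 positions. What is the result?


Input: "nngmgah", rotate left by 4
First 4 characters: "nngm"
Remaining characters: "gah"
Concatenate remaining + first: "gah" + "nngm" = "gahnngm"

gahnngm


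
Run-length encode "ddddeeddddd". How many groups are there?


Input: ddddeeddddd
Scanning for consecutive runs:
  Group 1: 'd' x 4 (positions 0-3)
  Group 2: 'e' x 2 (positions 4-5)
  Group 3: 'd' x 5 (positions 6-10)
Total groups: 3

3


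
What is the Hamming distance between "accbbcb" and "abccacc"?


Comparing "accbbcb" and "abccacc" position by position:
  Position 0: 'a' vs 'a' => same
  Position 1: 'c' vs 'b' => differ
  Position 2: 'c' vs 'c' => same
  Position 3: 'b' vs 'c' => differ
  Position 4: 'b' vs 'a' => differ
  Position 5: 'c' vs 'c' => same
  Position 6: 'b' vs 'c' => differ
Total differences (Hamming distance): 4

4


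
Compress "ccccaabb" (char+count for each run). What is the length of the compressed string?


Input: ccccaabb
Runs:
  'c' x 4 => "c4"
  'a' x 2 => "a2"
  'b' x 2 => "b2"
Compressed: "c4a2b2"
Compressed length: 6

6


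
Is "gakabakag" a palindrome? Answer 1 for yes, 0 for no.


Input: gakabakag
Reversed: gakabakag
  Compare pos 0 ('g') with pos 8 ('g'): match
  Compare pos 1 ('a') with pos 7 ('a'): match
  Compare pos 2 ('k') with pos 6 ('k'): match
  Compare pos 3 ('a') with pos 5 ('a'): match
Result: palindrome

1


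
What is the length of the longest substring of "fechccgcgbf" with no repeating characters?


Input: "fechccgcgbf"
Sliding window (track last position of each char):
  Position 0 ('f'): window [0,0] length 1 -- new best
  Position 1 ('e'): window [0,1] length 2 -- new best
  Position 2 ('c'): window [0,2] length 3 -- new best
  Position 3 ('h'): window [0,3] length 4 -- new best
  Position 4 ('c'): repeat (last at 2), move window start to 3
  Position 4 ('c'): window [3,4] length 2
  Position 5 ('c'): repeat (last at 4), move window start to 5
  Position 5 ('c'): window [5,5] length 1
  Position 6 ('g'): window [5,6] length 2
  Position 7 ('c'): repeat (last at 5), move window start to 6
  Position 7 ('c'): window [6,7] length 2
  Position 8 ('g'): repeat (last at 6), move window start to 7
  Position 8 ('g'): window [7,8] length 2
  Position 9 ('b'): window [7,9] length 3
  Position 10 ('f'): window [7,10] length 4
Longest substring with no repeats: "fech" with length 4

4


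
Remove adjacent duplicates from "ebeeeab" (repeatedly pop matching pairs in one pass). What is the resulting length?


Input: ebeeeab
Stack-based adjacent duplicate removal:
  Read 'e': push. Stack: e
  Read 'b': push. Stack: eb
  Read 'e': push. Stack: ebe
  Read 'e': matches stack top 'e' => pop. Stack: eb
  Read 'e': push. Stack: ebe
  Read 'a': push. Stack: ebea
  Read 'b': push. Stack: ebeab
Final stack: "ebeab" (length 5)

5


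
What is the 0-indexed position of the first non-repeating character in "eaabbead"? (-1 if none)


Input: eaabbead
Character frequencies:
  'a': 3
  'b': 2
  'd': 1
  'e': 2
Scanning left to right for freq == 1:
  Position 0 ('e'): freq=2, skip
  Position 1 ('a'): freq=3, skip
  Position 2 ('a'): freq=3, skip
  Position 3 ('b'): freq=2, skip
  Position 4 ('b'): freq=2, skip
  Position 5 ('e'): freq=2, skip
  Position 6 ('a'): freq=3, skip
  Position 7 ('d'): unique! => answer = 7

7


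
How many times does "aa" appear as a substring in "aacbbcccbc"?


Searching for "aa" in "aacbbcccbc"
Scanning each position:
  Position 0: "aa" => MATCH
  Position 1: "ac" => no
  Position 2: "cb" => no
  Position 3: "bb" => no
  Position 4: "bc" => no
  Position 5: "cc" => no
  Position 6: "cc" => no
  Position 7: "cb" => no
  Position 8: "bc" => no
Total occurrences: 1

1


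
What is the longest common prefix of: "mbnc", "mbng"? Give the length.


Words: mbnc, mbng
  Position 0: all 'm' => match
  Position 1: all 'b' => match
  Position 2: all 'n' => match
  Position 3: ('c', 'g') => mismatch, stop
LCP = "mbn" (length 3)

3


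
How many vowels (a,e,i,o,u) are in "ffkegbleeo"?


Input: ffkegbleeo
Checking each character:
  'f' at position 0: consonant
  'f' at position 1: consonant
  'k' at position 2: consonant
  'e' at position 3: vowel (running total: 1)
  'g' at position 4: consonant
  'b' at position 5: consonant
  'l' at position 6: consonant
  'e' at position 7: vowel (running total: 2)
  'e' at position 8: vowel (running total: 3)
  'o' at position 9: vowel (running total: 4)
Total vowels: 4

4


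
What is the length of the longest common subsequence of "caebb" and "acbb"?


LCS of "caebb" and "acbb"
DP table:
           a    c    b    b
      0    0    0    0    0
  c   0    0    1    1    1
  a   0    1    1    1    1
  e   0    1    1    1    1
  b   0    1    1    2    2
  b   0    1    1    2    3
LCS length = dp[5][4] = 3

3


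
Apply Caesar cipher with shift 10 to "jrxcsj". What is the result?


Caesar cipher: shift "jrxcsj" by 10
  'j' (pos 9) + 10 = pos 19 = 't'
  'r' (pos 17) + 10 = pos 1 = 'b'
  'x' (pos 23) + 10 = pos 7 = 'h'
  'c' (pos 2) + 10 = pos 12 = 'm'
  's' (pos 18) + 10 = pos 2 = 'c'
  'j' (pos 9) + 10 = pos 19 = 't'
Result: tbhmct

tbhmct


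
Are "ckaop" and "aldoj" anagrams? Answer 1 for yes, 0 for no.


Strings: "ckaop", "aldoj"
Sorted first:  ackop
Sorted second: adjlo
Differ at position 1: 'c' vs 'd' => not anagrams

0


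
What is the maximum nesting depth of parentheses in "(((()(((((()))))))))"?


Input: "(((()(((((()))))))))"
Tracking depth:
  Position 0 '(': depth becomes 1
  Position 1 '(': depth becomes 2
  Position 2 '(': depth becomes 3
  Position 3 '(': depth becomes 4
  Position 4 ')': depth becomes 3
  Position 5 '(': depth becomes 4
  Position 6 '(': depth becomes 5
  Position 7 '(': depth becomes 6
  Position 8 '(': depth becomes 7
  Position 9 '(': depth becomes 8
  Position 10 '(': depth becomes 9
  Position 11 ')': depth becomes 8
  Position 12 ')': depth becomes 7
  Position 13 ')': depth becomes 6
  Position 14 ')': depth becomes 5
  Position 15 ')': depth becomes 4
  Position 16 ')': depth becomes 3
  Position 17 ')': depth becomes 2
  Position 18 ')': depth becomes 1
  Position 19 ')': depth becomes 0
Maximum depth reached: 9

9


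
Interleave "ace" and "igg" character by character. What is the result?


Interleaving "ace" and "igg":
  Position 0: 'a' from first, 'i' from second => "ai"
  Position 1: 'c' from first, 'g' from second => "cg"
  Position 2: 'e' from first, 'g' from second => "eg"
Result: aicgeg

aicgeg


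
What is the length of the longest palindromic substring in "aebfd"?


Input: "aebfd"
Checking substrings for palindromes:
  No multi-char palindromic substrings found
Longest palindromic substring: "a" with length 1

1


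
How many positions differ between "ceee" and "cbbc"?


Comparing "ceee" and "cbbc" position by position:
  Position 0: 'c' vs 'c' => same
  Position 1: 'e' vs 'b' => DIFFER
  Position 2: 'e' vs 'b' => DIFFER
  Position 3: 'e' vs 'c' => DIFFER
Positions that differ: 3

3


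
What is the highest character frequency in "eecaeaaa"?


Input: eecaeaaa
Character counts:
  'a': 4
  'c': 1
  'e': 3
Maximum frequency: 4

4


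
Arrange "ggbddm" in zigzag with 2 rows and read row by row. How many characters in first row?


Zigzag "ggbddm" into 2 rows:
Placing characters:
  'g' => row 0
  'g' => row 1
  'b' => row 0
  'd' => row 1
  'd' => row 0
  'm' => row 1
Rows:
  Row 0: "gbd"
  Row 1: "gdm"
First row length: 3

3


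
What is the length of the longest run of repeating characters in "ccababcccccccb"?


Input: "ccababcccccccb"
Scanning for longest run:
  Position 1 ('c'): continues run of 'c', length=2
  Position 2 ('a'): new char, reset run to 1
  Position 3 ('b'): new char, reset run to 1
  Position 4 ('a'): new char, reset run to 1
  Position 5 ('b'): new char, reset run to 1
  Position 6 ('c'): new char, reset run to 1
  Position 7 ('c'): continues run of 'c', length=2
  Position 8 ('c'): continues run of 'c', length=3
  Position 9 ('c'): continues run of 'c', length=4
  Position 10 ('c'): continues run of 'c', length=5
  Position 11 ('c'): continues run of 'c', length=6
  Position 12 ('c'): continues run of 'c', length=7
  Position 13 ('b'): new char, reset run to 1
Longest run: 'c' with length 7

7


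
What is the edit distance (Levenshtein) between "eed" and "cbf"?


Computing edit distance: "eed" -> "cbf"
DP table:
           c    b    f
      0    1    2    3
  e   1    1    2    3
  e   2    2    2    3
  d   3    3    3    3
Edit distance = dp[3][3] = 3

3


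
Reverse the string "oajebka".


Input: oajebka
Reading characters right to left:
  Position 6: 'a'
  Position 5: 'k'
  Position 4: 'b'
  Position 3: 'e'
  Position 2: 'j'
  Position 1: 'a'
  Position 0: 'o'
Reversed: akbejao

akbejao


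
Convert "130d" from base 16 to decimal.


Input: "130d" in base 16
Positional expansion:
  Digit '1' (value 1) x 16^3 = 4096
  Digit '3' (value 3) x 16^2 = 768
  Digit '0' (value 0) x 16^1 = 0
  Digit 'd' (value 13) x 16^0 = 13
Sum = 4877

4877


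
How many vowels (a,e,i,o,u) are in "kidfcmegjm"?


Input: kidfcmegjm
Checking each character:
  'k' at position 0: consonant
  'i' at position 1: vowel (running total: 1)
  'd' at position 2: consonant
  'f' at position 3: consonant
  'c' at position 4: consonant
  'm' at position 5: consonant
  'e' at position 6: vowel (running total: 2)
  'g' at position 7: consonant
  'j' at position 8: consonant
  'm' at position 9: consonant
Total vowels: 2

2


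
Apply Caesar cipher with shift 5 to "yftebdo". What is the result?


Caesar cipher: shift "yftebdo" by 5
  'y' (pos 24) + 5 = pos 3 = 'd'
  'f' (pos 5) + 5 = pos 10 = 'k'
  't' (pos 19) + 5 = pos 24 = 'y'
  'e' (pos 4) + 5 = pos 9 = 'j'
  'b' (pos 1) + 5 = pos 6 = 'g'
  'd' (pos 3) + 5 = pos 8 = 'i'
  'o' (pos 14) + 5 = pos 19 = 't'
Result: dkyjgit

dkyjgit


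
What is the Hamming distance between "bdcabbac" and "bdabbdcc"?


Comparing "bdcabbac" and "bdabbdcc" position by position:
  Position 0: 'b' vs 'b' => same
  Position 1: 'd' vs 'd' => same
  Position 2: 'c' vs 'a' => differ
  Position 3: 'a' vs 'b' => differ
  Position 4: 'b' vs 'b' => same
  Position 5: 'b' vs 'd' => differ
  Position 6: 'a' vs 'c' => differ
  Position 7: 'c' vs 'c' => same
Total differences (Hamming distance): 4

4


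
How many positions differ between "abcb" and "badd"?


Comparing "abcb" and "badd" position by position:
  Position 0: 'a' vs 'b' => DIFFER
  Position 1: 'b' vs 'a' => DIFFER
  Position 2: 'c' vs 'd' => DIFFER
  Position 3: 'b' vs 'd' => DIFFER
Positions that differ: 4

4


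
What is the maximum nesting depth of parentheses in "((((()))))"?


Input: "((((()))))"
Tracking depth:
  Position 0 '(': depth becomes 1
  Position 1 '(': depth becomes 2
  Position 2 '(': depth becomes 3
  Position 3 '(': depth becomes 4
  Position 4 '(': depth becomes 5
  Position 5 ')': depth becomes 4
  Position 6 ')': depth becomes 3
  Position 7 ')': depth becomes 2
  Position 8 ')': depth becomes 1
  Position 9 ')': depth becomes 0
Maximum depth reached: 5

5


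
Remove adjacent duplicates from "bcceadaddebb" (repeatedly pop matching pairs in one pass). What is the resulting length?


Input: bcceadaddebb
Stack-based adjacent duplicate removal:
  Read 'b': push. Stack: b
  Read 'c': push. Stack: bc
  Read 'c': matches stack top 'c' => pop. Stack: b
  Read 'e': push. Stack: be
  Read 'a': push. Stack: bea
  Read 'd': push. Stack: bead
  Read 'a': push. Stack: beada
  Read 'd': push. Stack: beadad
  Read 'd': matches stack top 'd' => pop. Stack: beada
  Read 'e': push. Stack: beadae
  Read 'b': push. Stack: beadaeb
  Read 'b': matches stack top 'b' => pop. Stack: beadae
Final stack: "beadae" (length 6)

6


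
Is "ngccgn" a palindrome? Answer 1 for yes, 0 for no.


Input: ngccgn
Reversed: ngccgn
  Compare pos 0 ('n') with pos 5 ('n'): match
  Compare pos 1 ('g') with pos 4 ('g'): match
  Compare pos 2 ('c') with pos 3 ('c'): match
Result: palindrome

1


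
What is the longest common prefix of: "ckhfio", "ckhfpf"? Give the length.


Words: ckhfio, ckhfpf
  Position 0: all 'c' => match
  Position 1: all 'k' => match
  Position 2: all 'h' => match
  Position 3: all 'f' => match
  Position 4: ('i', 'p') => mismatch, stop
LCP = "ckhf" (length 4)

4


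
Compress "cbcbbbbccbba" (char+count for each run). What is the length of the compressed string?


Input: cbcbbbbccbba
Runs:
  'c' x 1 => "c1"
  'b' x 1 => "b1"
  'c' x 1 => "c1"
  'b' x 4 => "b4"
  'c' x 2 => "c2"
  'b' x 2 => "b2"
  'a' x 1 => "a1"
Compressed: "c1b1c1b4c2b2a1"
Compressed length: 14

14


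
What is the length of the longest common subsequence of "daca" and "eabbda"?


LCS of "daca" and "eabbda"
DP table:
           e    a    b    b    d    a
      0    0    0    0    0    0    0
  d   0    0    0    0    0    1    1
  a   0    0    1    1    1    1    2
  c   0    0    1    1    1    1    2
  a   0    0    1    1    1    1    2
LCS length = dp[4][6] = 2

2


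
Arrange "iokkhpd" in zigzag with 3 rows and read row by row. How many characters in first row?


Zigzag "iokkhpd" into 3 rows:
Placing characters:
  'i' => row 0
  'o' => row 1
  'k' => row 2
  'k' => row 1
  'h' => row 0
  'p' => row 1
  'd' => row 2
Rows:
  Row 0: "ih"
  Row 1: "okp"
  Row 2: "kd"
First row length: 2

2


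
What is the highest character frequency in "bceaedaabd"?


Input: bceaedaabd
Character counts:
  'a': 3
  'b': 2
  'c': 1
  'd': 2
  'e': 2
Maximum frequency: 3

3


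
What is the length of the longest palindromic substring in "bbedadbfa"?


Input: "bbedadbfa"
Checking substrings for palindromes:
  [3:6] "dad" (len 3) => palindrome
  [0:2] "bb" (len 2) => palindrome
Longest palindromic substring: "dad" with length 3

3


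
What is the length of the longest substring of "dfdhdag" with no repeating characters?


Input: "dfdhdag"
Sliding window (track last position of each char):
  Position 0 ('d'): window [0,0] length 1 -- new best
  Position 1 ('f'): window [0,1] length 2 -- new best
  Position 2 ('d'): repeat (last at 0), move window start to 1
  Position 2 ('d'): window [1,2] length 2
  Position 3 ('h'): window [1,3] length 3 -- new best
  Position 4 ('d'): repeat (last at 2), move window start to 3
  Position 4 ('d'): window [3,4] length 2
  Position 5 ('a'): window [3,5] length 3
  Position 6 ('g'): window [3,6] length 4 -- new best
Longest substring with no repeats: "hdag" with length 4

4


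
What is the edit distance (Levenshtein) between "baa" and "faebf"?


Computing edit distance: "baa" -> "faebf"
DP table:
           f    a    e    b    f
      0    1    2    3    4    5
  b   1    1    2    3    3    4
  a   2    2    1    2    3    4
  a   3    3    2    2    3    4
Edit distance = dp[3][5] = 4

4


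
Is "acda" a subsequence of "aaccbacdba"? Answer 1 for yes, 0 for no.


Check if "acda" is a subsequence of "aaccbacdba"
Greedy scan:
  Position 0 ('a'): matches sub[0] = 'a'
  Position 1 ('a'): no match needed
  Position 2 ('c'): matches sub[1] = 'c'
  Position 3 ('c'): no match needed
  Position 4 ('b'): no match needed
  Position 5 ('a'): no match needed
  Position 6 ('c'): no match needed
  Position 7 ('d'): matches sub[2] = 'd'
  Position 8 ('b'): no match needed
  Position 9 ('a'): matches sub[3] = 'a'
All 4 characters matched => is a subsequence

1


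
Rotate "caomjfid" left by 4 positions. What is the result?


Input: "caomjfid", rotate left by 4
First 4 characters: "caom"
Remaining characters: "jfid"
Concatenate remaining + first: "jfid" + "caom" = "jfidcaom"

jfidcaom


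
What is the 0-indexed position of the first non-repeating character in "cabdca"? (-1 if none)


Input: cabdca
Character frequencies:
  'a': 2
  'b': 1
  'c': 2
  'd': 1
Scanning left to right for freq == 1:
  Position 0 ('c'): freq=2, skip
  Position 1 ('a'): freq=2, skip
  Position 2 ('b'): unique! => answer = 2

2


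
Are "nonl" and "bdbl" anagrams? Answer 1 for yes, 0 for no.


Strings: "nonl", "bdbl"
Sorted first:  lnno
Sorted second: bbdl
Differ at position 0: 'l' vs 'b' => not anagrams

0


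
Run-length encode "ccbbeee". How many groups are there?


Input: ccbbeee
Scanning for consecutive runs:
  Group 1: 'c' x 2 (positions 0-1)
  Group 2: 'b' x 2 (positions 2-3)
  Group 3: 'e' x 3 (positions 4-6)
Total groups: 3

3


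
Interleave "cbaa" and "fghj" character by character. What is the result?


Interleaving "cbaa" and "fghj":
  Position 0: 'c' from first, 'f' from second => "cf"
  Position 1: 'b' from first, 'g' from second => "bg"
  Position 2: 'a' from first, 'h' from second => "ah"
  Position 3: 'a' from first, 'j' from second => "aj"
Result: cfbgahaj

cfbgahaj


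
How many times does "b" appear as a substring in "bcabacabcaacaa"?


Searching for "b" in "bcabacabcaacaa"
Scanning each position:
  Position 0: "b" => MATCH
  Position 1: "c" => no
  Position 2: "a" => no
  Position 3: "b" => MATCH
  Position 4: "a" => no
  Position 5: "c" => no
  Position 6: "a" => no
  Position 7: "b" => MATCH
  Position 8: "c" => no
  Position 9: "a" => no
  Position 10: "a" => no
  Position 11: "c" => no
  Position 12: "a" => no
  Position 13: "a" => no
Total occurrences: 3

3
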